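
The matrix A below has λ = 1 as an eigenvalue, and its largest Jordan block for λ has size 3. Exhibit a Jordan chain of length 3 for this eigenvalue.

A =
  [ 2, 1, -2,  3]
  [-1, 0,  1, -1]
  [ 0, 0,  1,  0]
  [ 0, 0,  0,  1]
A Jordan chain for λ = 1 of length 3:
v_1 = (-1, 1, 0, 0)ᵀ
v_2 = (-2, 1, 0, 0)ᵀ
v_3 = (0, 0, 1, 0)ᵀ

Let N = A − (1)·I. We want v_3 with N^3 v_3 = 0 but N^2 v_3 ≠ 0; then v_{j-1} := N · v_j for j = 3, …, 2.

Pick v_3 = (0, 0, 1, 0)ᵀ.
Then v_2 = N · v_3 = (-2, 1, 0, 0)ᵀ.
Then v_1 = N · v_2 = (-1, 1, 0, 0)ᵀ.

Sanity check: (A − (1)·I) v_1 = (0, 0, 0, 0)ᵀ = 0. ✓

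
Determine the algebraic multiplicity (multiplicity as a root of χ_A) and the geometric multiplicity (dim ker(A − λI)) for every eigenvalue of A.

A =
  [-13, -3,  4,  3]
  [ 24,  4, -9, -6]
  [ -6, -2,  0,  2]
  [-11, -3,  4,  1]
λ = -2: alg = 4, geom = 2

Step 1 — factor the characteristic polynomial to read off the algebraic multiplicities:
  χ_A(x) = (x + 2)^4

Step 2 — compute geometric multiplicities via the rank-nullity identity g(λ) = n − rank(A − λI):
  rank(A − (-2)·I) = 2, so dim ker(A − (-2)·I) = n − 2 = 2

Summary:
  λ = -2: algebraic multiplicity = 4, geometric multiplicity = 2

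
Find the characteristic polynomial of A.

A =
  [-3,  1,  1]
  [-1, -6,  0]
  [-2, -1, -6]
x^3 + 15*x^2 + 75*x + 125

Expanding det(x·I − A) (e.g. by cofactor expansion or by noting that A is similar to its Jordan form J, which has the same characteristic polynomial as A) gives
  χ_A(x) = x^3 + 15*x^2 + 75*x + 125
which factors as (x + 5)^3. The eigenvalues (with algebraic multiplicities) are λ = -5 with multiplicity 3.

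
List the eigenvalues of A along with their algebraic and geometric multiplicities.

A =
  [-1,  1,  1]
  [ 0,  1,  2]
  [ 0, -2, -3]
λ = -1: alg = 3, geom = 2

Step 1 — factor the characteristic polynomial to read off the algebraic multiplicities:
  χ_A(x) = (x + 1)^3

Step 2 — compute geometric multiplicities via the rank-nullity identity g(λ) = n − rank(A − λI):
  rank(A − (-1)·I) = 1, so dim ker(A − (-1)·I) = n − 1 = 2

Summary:
  λ = -1: algebraic multiplicity = 3, geometric multiplicity = 2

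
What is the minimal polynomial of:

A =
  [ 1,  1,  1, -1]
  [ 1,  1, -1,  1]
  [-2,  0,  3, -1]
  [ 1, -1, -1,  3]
x^3 - 6*x^2 + 12*x - 8

The characteristic polynomial is χ_A(x) = (x - 2)^4, so the eigenvalues are known. The minimal polynomial is
  m_A(x) = Π_λ (x − λ)^{k_λ}
where k_λ is the size of the *largest* Jordan block for λ (equivalently, the smallest k with (A − λI)^k v = 0 for every generalised eigenvector v of λ).

  λ = 2: largest Jordan block has size 3, contributing (x − 2)^3

So m_A(x) = (x - 2)^3 = x^3 - 6*x^2 + 12*x - 8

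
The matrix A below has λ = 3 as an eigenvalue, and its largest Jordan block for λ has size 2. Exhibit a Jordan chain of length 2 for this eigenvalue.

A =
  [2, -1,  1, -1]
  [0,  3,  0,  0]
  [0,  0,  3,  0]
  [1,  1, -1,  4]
A Jordan chain for λ = 3 of length 2:
v_1 = (-1, 0, 0, 1)ᵀ
v_2 = (1, 0, 0, 0)ᵀ

Let N = A − (3)·I. We want v_2 with N^2 v_2 = 0 but N^1 v_2 ≠ 0; then v_{j-1} := N · v_j for j = 2, …, 2.

Pick v_2 = (1, 0, 0, 0)ᵀ.
Then v_1 = N · v_2 = (-1, 0, 0, 1)ᵀ.

Sanity check: (A − (3)·I) v_1 = (0, 0, 0, 0)ᵀ = 0. ✓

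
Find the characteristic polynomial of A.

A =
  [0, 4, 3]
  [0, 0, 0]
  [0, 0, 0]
x^3

Expanding det(x·I − A) (e.g. by cofactor expansion or by noting that A is similar to its Jordan form J, which has the same characteristic polynomial as A) gives
  χ_A(x) = x^3
which factors as x^3. The eigenvalues (with algebraic multiplicities) are λ = 0 with multiplicity 3.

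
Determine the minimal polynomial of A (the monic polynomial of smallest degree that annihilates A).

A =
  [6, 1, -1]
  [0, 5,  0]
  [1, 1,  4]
x^2 - 10*x + 25

The characteristic polynomial is χ_A(x) = (x - 5)^3, so the eigenvalues are known. The minimal polynomial is
  m_A(x) = Π_λ (x − λ)^{k_λ}
where k_λ is the size of the *largest* Jordan block for λ (equivalently, the smallest k with (A − λI)^k v = 0 for every generalised eigenvector v of λ).

  λ = 5: largest Jordan block has size 2, contributing (x − 5)^2

So m_A(x) = (x - 5)^2 = x^2 - 10*x + 25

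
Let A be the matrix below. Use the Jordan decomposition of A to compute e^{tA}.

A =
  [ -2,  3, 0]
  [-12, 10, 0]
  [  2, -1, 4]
e^{tA} =
  [-6*t*exp(4*t) + exp(4*t), 3*t*exp(4*t), 0]
  [-12*t*exp(4*t), 6*t*exp(4*t) + exp(4*t), 0]
  [2*t*exp(4*t), -t*exp(4*t), exp(4*t)]

Strategy: write A = P · J · P⁻¹ where J is a Jordan canonical form, so e^{tA} = P · e^{tJ} · P⁻¹, and e^{tJ} can be computed block-by-block.

A has Jordan form
J =
  [4, 1, 0]
  [0, 4, 0]
  [0, 0, 4]
(up to reordering of blocks).

Per-block formulas:
  For a 2×2 Jordan block J_2(4): exp(t · J_2(4)) = e^(4t)·(I + t·N), where N is the 2×2 nilpotent shift.
  For a 1×1 block at λ = 4: exp(t · [4]) = [e^(4t)].

After assembling e^{tJ} and conjugating by P, we get:

e^{tA} =
  [-6*t*exp(4*t) + exp(4*t), 3*t*exp(4*t), 0]
  [-12*t*exp(4*t), 6*t*exp(4*t) + exp(4*t), 0]
  [2*t*exp(4*t), -t*exp(4*t), exp(4*t)]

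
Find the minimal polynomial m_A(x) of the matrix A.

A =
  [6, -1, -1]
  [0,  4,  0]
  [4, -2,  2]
x^2 - 8*x + 16

The characteristic polynomial is χ_A(x) = (x - 4)^3, so the eigenvalues are known. The minimal polynomial is
  m_A(x) = Π_λ (x − λ)^{k_λ}
where k_λ is the size of the *largest* Jordan block for λ (equivalently, the smallest k with (A − λI)^k v = 0 for every generalised eigenvector v of λ).

  λ = 4: largest Jordan block has size 2, contributing (x − 4)^2

So m_A(x) = (x - 4)^2 = x^2 - 8*x + 16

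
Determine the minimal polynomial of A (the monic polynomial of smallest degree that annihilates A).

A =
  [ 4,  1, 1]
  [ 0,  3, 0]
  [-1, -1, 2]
x^2 - 6*x + 9

The characteristic polynomial is χ_A(x) = (x - 3)^3, so the eigenvalues are known. The minimal polynomial is
  m_A(x) = Π_λ (x − λ)^{k_λ}
where k_λ is the size of the *largest* Jordan block for λ (equivalently, the smallest k with (A − λI)^k v = 0 for every generalised eigenvector v of λ).

  λ = 3: largest Jordan block has size 2, contributing (x − 3)^2

So m_A(x) = (x - 3)^2 = x^2 - 6*x + 9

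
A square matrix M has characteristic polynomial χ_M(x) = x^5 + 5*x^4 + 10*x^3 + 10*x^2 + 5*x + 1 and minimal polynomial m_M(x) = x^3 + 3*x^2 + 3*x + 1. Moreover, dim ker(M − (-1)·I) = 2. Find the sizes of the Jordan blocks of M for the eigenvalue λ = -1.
Block sizes for λ = -1: [3, 2]

Step 1 — from the characteristic polynomial, algebraic multiplicity of λ = -1 is 5. From dim ker(M − (-1)·I) = 2, there are exactly 2 Jordan blocks for λ = -1.
Step 2 — from the minimal polynomial, the factor (x + 1)^3 tells us the largest block for λ = -1 has size 3.
Step 3 — with total size 5, 2 blocks, and largest block 3, the block sizes (in nonincreasing order) are [3, 2].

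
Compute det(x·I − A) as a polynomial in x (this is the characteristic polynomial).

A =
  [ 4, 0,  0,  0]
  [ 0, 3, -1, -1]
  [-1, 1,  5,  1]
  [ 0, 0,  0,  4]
x^4 - 16*x^3 + 96*x^2 - 256*x + 256

Expanding det(x·I − A) (e.g. by cofactor expansion or by noting that A is similar to its Jordan form J, which has the same characteristic polynomial as A) gives
  χ_A(x) = x^4 - 16*x^3 + 96*x^2 - 256*x + 256
which factors as (x - 4)^4. The eigenvalues (with algebraic multiplicities) are λ = 4 with multiplicity 4.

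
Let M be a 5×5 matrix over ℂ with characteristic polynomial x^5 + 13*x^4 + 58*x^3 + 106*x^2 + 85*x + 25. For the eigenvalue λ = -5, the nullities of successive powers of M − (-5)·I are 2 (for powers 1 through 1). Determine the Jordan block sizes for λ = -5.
Block sizes for λ = -5: [1, 1]

From the dimensions of kernels of powers, the number of Jordan blocks of size at least j is d_j − d_{j−1} where d_j = dim ker(N^j) (with d_0 = 0). Computing the differences gives [2].
The number of blocks of size exactly k is (#blocks of size ≥ k) − (#blocks of size ≥ k + 1), so the partition is: 2 block(s) of size 1.
In nonincreasing order the block sizes are [1, 1].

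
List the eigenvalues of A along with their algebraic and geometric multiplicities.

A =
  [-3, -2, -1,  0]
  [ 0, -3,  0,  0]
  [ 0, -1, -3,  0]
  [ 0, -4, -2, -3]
λ = -3: alg = 4, geom = 2

Step 1 — factor the characteristic polynomial to read off the algebraic multiplicities:
  χ_A(x) = (x + 3)^4

Step 2 — compute geometric multiplicities via the rank-nullity identity g(λ) = n − rank(A − λI):
  rank(A − (-3)·I) = 2, so dim ker(A − (-3)·I) = n − 2 = 2

Summary:
  λ = -3: algebraic multiplicity = 4, geometric multiplicity = 2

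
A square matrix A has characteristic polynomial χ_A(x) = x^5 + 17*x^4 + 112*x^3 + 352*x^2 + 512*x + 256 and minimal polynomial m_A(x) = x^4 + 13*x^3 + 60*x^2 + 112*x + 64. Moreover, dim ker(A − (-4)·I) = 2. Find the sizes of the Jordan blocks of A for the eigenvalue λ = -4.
Block sizes for λ = -4: [3, 1]

Step 1 — from the characteristic polynomial, algebraic multiplicity of λ = -4 is 4. From dim ker(A − (-4)·I) = 2, there are exactly 2 Jordan blocks for λ = -4.
Step 2 — from the minimal polynomial, the factor (x + 4)^3 tells us the largest block for λ = -4 has size 3.
Step 3 — with total size 4, 2 blocks, and largest block 3, the block sizes (in nonincreasing order) are [3, 1].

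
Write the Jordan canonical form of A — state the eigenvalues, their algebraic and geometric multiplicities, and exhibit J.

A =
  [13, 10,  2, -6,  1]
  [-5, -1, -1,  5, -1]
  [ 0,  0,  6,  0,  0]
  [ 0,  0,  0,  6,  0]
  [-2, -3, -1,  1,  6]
J_3(6) ⊕ J_1(6) ⊕ J_1(6)

The characteristic polynomial is
  det(x·I − A) = x^5 - 30*x^4 + 360*x^3 - 2160*x^2 + 6480*x - 7776 = (x - 6)^5

Eigenvalues and multiplicities (the geometric multiplicity of λ is n − rank(A − λI), which equals the number of Jordan blocks for λ):
  λ = 6: algebraic multiplicity = 5, geometric multiplicity = 3

Determining the block sizes for each eigenvalue:
  λ = 6: with am = 5 and gm = 3, the partition is not yet determined (e.g. several partitions of 5 into 3 parts exist). Let N = A − (6)·I. Computing rank(N^1) = 2, rank(N^2) = 1, rank(N^3) = 0; the number of blocks of size ≥ j is rank(N^{j−1}) − rank(N^j), giving [3, 1, 1]. So we have 1 block(s) of size 3, 2 block(s) of size 1 → block sizes [3, 1, 1]

Assembling the blocks gives a Jordan form
J =
  [6, 1, 0, 0, 0]
  [0, 6, 1, 0, 0]
  [0, 0, 6, 0, 0]
  [0, 0, 0, 6, 0]
  [0, 0, 0, 0, 6]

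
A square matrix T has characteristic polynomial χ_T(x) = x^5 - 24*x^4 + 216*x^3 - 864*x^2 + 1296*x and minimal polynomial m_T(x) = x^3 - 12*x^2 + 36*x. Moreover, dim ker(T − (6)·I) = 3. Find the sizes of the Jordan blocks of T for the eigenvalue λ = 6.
Block sizes for λ = 6: [2, 1, 1]

Step 1 — from the characteristic polynomial, algebraic multiplicity of λ = 6 is 4. From dim ker(T − (6)·I) = 3, there are exactly 3 Jordan blocks for λ = 6.
Step 2 — from the minimal polynomial, the factor (x − 6)^2 tells us the largest block for λ = 6 has size 2.
Step 3 — with total size 4, 3 blocks, and largest block 2, the block sizes (in nonincreasing order) are [2, 1, 1].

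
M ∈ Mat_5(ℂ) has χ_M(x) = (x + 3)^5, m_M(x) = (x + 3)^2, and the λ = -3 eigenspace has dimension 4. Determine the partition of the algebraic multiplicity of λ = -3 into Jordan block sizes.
Block sizes for λ = -3: [2, 1, 1, 1]

Step 1 — from the characteristic polynomial, algebraic multiplicity of λ = -3 is 5. From dim ker(M − (-3)·I) = 4, there are exactly 4 Jordan blocks for λ = -3.
Step 2 — from the minimal polynomial, the factor (x + 3)^2 tells us the largest block for λ = -3 has size 2.
Step 3 — with total size 5, 4 blocks, and largest block 2, the block sizes (in nonincreasing order) are [2, 1, 1, 1].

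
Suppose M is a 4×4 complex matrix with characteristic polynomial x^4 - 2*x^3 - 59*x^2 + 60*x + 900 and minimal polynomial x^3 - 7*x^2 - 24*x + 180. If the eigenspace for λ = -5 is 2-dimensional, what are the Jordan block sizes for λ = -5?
Block sizes for λ = -5: [1, 1]

Step 1 — from the characteristic polynomial, algebraic multiplicity of λ = -5 is 2. From dim ker(M − (-5)·I) = 2, there are exactly 2 Jordan blocks for λ = -5.
Step 2 — from the minimal polynomial, the factor (x + 5) tells us the largest block for λ = -5 has size 1.
Step 3 — with total size 2, 2 blocks, and largest block 1, the block sizes (in nonincreasing order) are [1, 1].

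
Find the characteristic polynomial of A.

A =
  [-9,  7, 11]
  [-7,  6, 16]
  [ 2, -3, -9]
x^3 + 12*x^2 + 48*x + 64

Expanding det(x·I − A) (e.g. by cofactor expansion or by noting that A is similar to its Jordan form J, which has the same characteristic polynomial as A) gives
  χ_A(x) = x^3 + 12*x^2 + 48*x + 64
which factors as (x + 4)^3. The eigenvalues (with algebraic multiplicities) are λ = -4 with multiplicity 3.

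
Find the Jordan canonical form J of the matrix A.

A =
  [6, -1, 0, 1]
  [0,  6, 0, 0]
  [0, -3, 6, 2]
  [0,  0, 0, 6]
J_2(6) ⊕ J_2(6)

The characteristic polynomial is
  det(x·I − A) = x^4 - 24*x^3 + 216*x^2 - 864*x + 1296 = (x - 6)^4

Eigenvalues and multiplicities (the geometric multiplicity of λ is n − rank(A − λI), which equals the number of Jordan blocks for λ):
  λ = 6: algebraic multiplicity = 4, geometric multiplicity = 2

Determining the block sizes for each eigenvalue:
  λ = 6: with am = 4 and gm = 2, the partition is not yet determined (e.g. several partitions of 4 into 2 parts exist). Let N = A − (6)·I. Computing rank(N^1) = 2, rank(N^2) = 0; the number of blocks of size ≥ j is rank(N^{j−1}) − rank(N^j), giving [2, 2]. So we have 2 block(s) of size 2 → block sizes [2, 2]

Assembling the blocks gives a Jordan form
J =
  [6, 1, 0, 0]
  [0, 6, 0, 0]
  [0, 0, 6, 1]
  [0, 0, 0, 6]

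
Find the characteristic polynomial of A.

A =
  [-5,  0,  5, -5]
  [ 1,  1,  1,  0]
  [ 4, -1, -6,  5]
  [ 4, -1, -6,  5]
x^4 + 5*x^3

Expanding det(x·I − A) (e.g. by cofactor expansion or by noting that A is similar to its Jordan form J, which has the same characteristic polynomial as A) gives
  χ_A(x) = x^4 + 5*x^3
which factors as x^3*(x + 5). The eigenvalues (with algebraic multiplicities) are λ = -5 with multiplicity 1, λ = 0 with multiplicity 3.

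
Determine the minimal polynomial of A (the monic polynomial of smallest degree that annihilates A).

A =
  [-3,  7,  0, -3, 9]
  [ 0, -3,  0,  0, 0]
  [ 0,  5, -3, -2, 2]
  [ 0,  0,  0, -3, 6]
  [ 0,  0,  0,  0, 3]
x^3 + 3*x^2 - 9*x - 27

The characteristic polynomial is χ_A(x) = (x - 3)*(x + 3)^4, so the eigenvalues are known. The minimal polynomial is
  m_A(x) = Π_λ (x − λ)^{k_λ}
where k_λ is the size of the *largest* Jordan block for λ (equivalently, the smallest k with (A − λI)^k v = 0 for every generalised eigenvector v of λ).

  λ = -3: largest Jordan block has size 2, contributing (x + 3)^2
  λ = 3: largest Jordan block has size 1, contributing (x − 3)

So m_A(x) = (x - 3)*(x + 3)^2 = x^3 + 3*x^2 - 9*x - 27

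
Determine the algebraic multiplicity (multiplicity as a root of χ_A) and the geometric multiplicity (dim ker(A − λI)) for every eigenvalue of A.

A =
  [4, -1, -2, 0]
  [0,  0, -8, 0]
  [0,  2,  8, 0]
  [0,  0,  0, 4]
λ = 4: alg = 4, geom = 3

Step 1 — factor the characteristic polynomial to read off the algebraic multiplicities:
  χ_A(x) = (x - 4)^4

Step 2 — compute geometric multiplicities via the rank-nullity identity g(λ) = n − rank(A − λI):
  rank(A − (4)·I) = 1, so dim ker(A − (4)·I) = n − 1 = 3

Summary:
  λ = 4: algebraic multiplicity = 4, geometric multiplicity = 3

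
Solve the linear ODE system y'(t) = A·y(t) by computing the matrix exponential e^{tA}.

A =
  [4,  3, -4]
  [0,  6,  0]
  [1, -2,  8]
e^{tA} =
  [-2*t*exp(6*t) + exp(6*t), t^2*exp(6*t) + 3*t*exp(6*t), -4*t*exp(6*t)]
  [0, exp(6*t), 0]
  [t*exp(6*t), -t^2*exp(6*t)/2 - 2*t*exp(6*t), 2*t*exp(6*t) + exp(6*t)]

Strategy: write A = P · J · P⁻¹ where J is a Jordan canonical form, so e^{tA} = P · e^{tJ} · P⁻¹, and e^{tJ} can be computed block-by-block.

A has Jordan form
J =
  [6, 1, 0]
  [0, 6, 1]
  [0, 0, 6]
(up to reordering of blocks).

Per-block formulas:
  For a 3×3 Jordan block J_3(6): exp(t · J_3(6)) = e^(6t)·(I + t·N + (t^2/2)·N^2), where N is the 3×3 nilpotent shift.

After assembling e^{tJ} and conjugating by P, we get:

e^{tA} =
  [-2*t*exp(6*t) + exp(6*t), t^2*exp(6*t) + 3*t*exp(6*t), -4*t*exp(6*t)]
  [0, exp(6*t), 0]
  [t*exp(6*t), -t^2*exp(6*t)/2 - 2*t*exp(6*t), 2*t*exp(6*t) + exp(6*t)]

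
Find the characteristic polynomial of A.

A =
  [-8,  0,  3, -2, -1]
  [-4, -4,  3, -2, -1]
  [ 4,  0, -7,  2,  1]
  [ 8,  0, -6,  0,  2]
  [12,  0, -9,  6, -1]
x^5 + 20*x^4 + 160*x^3 + 640*x^2 + 1280*x + 1024

Expanding det(x·I − A) (e.g. by cofactor expansion or by noting that A is similar to its Jordan form J, which has the same characteristic polynomial as A) gives
  χ_A(x) = x^5 + 20*x^4 + 160*x^3 + 640*x^2 + 1280*x + 1024
which factors as (x + 4)^5. The eigenvalues (with algebraic multiplicities) are λ = -4 with multiplicity 5.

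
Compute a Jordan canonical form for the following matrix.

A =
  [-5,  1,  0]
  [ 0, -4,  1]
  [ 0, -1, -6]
J_3(-5)

The characteristic polynomial is
  det(x·I − A) = x^3 + 15*x^2 + 75*x + 125 = (x + 5)^3

Eigenvalues and multiplicities (the geometric multiplicity of λ is n − rank(A − λI), which equals the number of Jordan blocks for λ):
  λ = -5: algebraic multiplicity = 3, geometric multiplicity = 1

Determining the block sizes for each eigenvalue:
  λ = -5: one block (gm = 1), so the single block has size am = 3 → block sizes [3]

Assembling the blocks gives a Jordan form
J =
  [-5,  1,  0]
  [ 0, -5,  1]
  [ 0,  0, -5]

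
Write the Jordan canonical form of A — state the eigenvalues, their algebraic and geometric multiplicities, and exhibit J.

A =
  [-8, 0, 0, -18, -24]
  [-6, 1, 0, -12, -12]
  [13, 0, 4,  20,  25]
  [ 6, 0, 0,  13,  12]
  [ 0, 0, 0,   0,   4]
J_1(1) ⊕ J_1(1) ⊕ J_2(4) ⊕ J_1(4)

The characteristic polynomial is
  det(x·I − A) = x^5 - 14*x^4 + 73*x^3 - 172*x^2 + 176*x - 64 = (x - 4)^3*(x - 1)^2

Eigenvalues and multiplicities (the geometric multiplicity of λ is n − rank(A − λI), which equals the number of Jordan blocks for λ):
  λ = 1: algebraic multiplicity = 2, geometric multiplicity = 2
  λ = 4: algebraic multiplicity = 3, geometric multiplicity = 2

Determining the block sizes for each eigenvalue:
  λ = 1: gm = am = 2, so every block has size 1 → block sizes [1, 1]
  λ = 4: 2 blocks summing to 3 forces exactly one block of size 2 and the rest size 1 → block sizes [2, 1]

Assembling the blocks gives a Jordan form
J =
  [1, 0, 0, 0, 0]
  [0, 1, 0, 0, 0]
  [0, 0, 4, 1, 0]
  [0, 0, 0, 4, 0]
  [0, 0, 0, 0, 4]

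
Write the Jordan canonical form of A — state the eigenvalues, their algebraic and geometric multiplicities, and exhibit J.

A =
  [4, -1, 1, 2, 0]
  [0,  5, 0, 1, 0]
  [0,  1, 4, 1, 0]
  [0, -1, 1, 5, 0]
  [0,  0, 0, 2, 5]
J_2(4) ⊕ J_2(5) ⊕ J_1(5)

The characteristic polynomial is
  det(x·I − A) = x^5 - 23*x^4 + 211*x^3 - 965*x^2 + 2200*x - 2000 = (x - 5)^3*(x - 4)^2

Eigenvalues and multiplicities (the geometric multiplicity of λ is n − rank(A − λI), which equals the number of Jordan blocks for λ):
  λ = 4: algebraic multiplicity = 2, geometric multiplicity = 1
  λ = 5: algebraic multiplicity = 3, geometric multiplicity = 2

Determining the block sizes for each eigenvalue:
  λ = 4: one block (gm = 1), so the single block has size am = 2 → block sizes [2]
  λ = 5: 2 blocks summing to 3 forces exactly one block of size 2 and the rest size 1 → block sizes [2, 1]

Assembling the blocks gives a Jordan form
J =
  [4, 1, 0, 0, 0]
  [0, 4, 0, 0, 0]
  [0, 0, 5, 1, 0]
  [0, 0, 0, 5, 0]
  [0, 0, 0, 0, 5]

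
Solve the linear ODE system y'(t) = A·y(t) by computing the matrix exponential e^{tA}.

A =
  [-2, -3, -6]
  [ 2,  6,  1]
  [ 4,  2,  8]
e^{tA} =
  [3*t^2*exp(4*t) - 6*t*exp(4*t) + exp(4*t), -3*t*exp(4*t), 9*t^2*exp(4*t)/2 - 6*t*exp(4*t)]
  [-2*t^2*exp(4*t) + 2*t*exp(4*t), 2*t*exp(4*t) + exp(4*t), -3*t^2*exp(4*t) + t*exp(4*t)]
  [-2*t^2*exp(4*t) + 4*t*exp(4*t), 2*t*exp(4*t), -3*t^2*exp(4*t) + 4*t*exp(4*t) + exp(4*t)]

Strategy: write A = P · J · P⁻¹ where J is a Jordan canonical form, so e^{tA} = P · e^{tJ} · P⁻¹, and e^{tJ} can be computed block-by-block.

A has Jordan form
J =
  [4, 1, 0]
  [0, 4, 1]
  [0, 0, 4]
(up to reordering of blocks).

Per-block formulas:
  For a 3×3 Jordan block J_3(4): exp(t · J_3(4)) = e^(4t)·(I + t·N + (t^2/2)·N^2), where N is the 3×3 nilpotent shift.

After assembling e^{tJ} and conjugating by P, we get:

e^{tA} =
  [3*t^2*exp(4*t) - 6*t*exp(4*t) + exp(4*t), -3*t*exp(4*t), 9*t^2*exp(4*t)/2 - 6*t*exp(4*t)]
  [-2*t^2*exp(4*t) + 2*t*exp(4*t), 2*t*exp(4*t) + exp(4*t), -3*t^2*exp(4*t) + t*exp(4*t)]
  [-2*t^2*exp(4*t) + 4*t*exp(4*t), 2*t*exp(4*t), -3*t^2*exp(4*t) + 4*t*exp(4*t) + exp(4*t)]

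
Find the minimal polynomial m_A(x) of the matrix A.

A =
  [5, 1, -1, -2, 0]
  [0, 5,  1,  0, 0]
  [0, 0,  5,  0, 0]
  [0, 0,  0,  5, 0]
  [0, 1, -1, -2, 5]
x^3 - 15*x^2 + 75*x - 125

The characteristic polynomial is χ_A(x) = (x - 5)^5, so the eigenvalues are known. The minimal polynomial is
  m_A(x) = Π_λ (x − λ)^{k_λ}
where k_λ is the size of the *largest* Jordan block for λ (equivalently, the smallest k with (A − λI)^k v = 0 for every generalised eigenvector v of λ).

  λ = 5: largest Jordan block has size 3, contributing (x − 5)^3

So m_A(x) = (x - 5)^3 = x^3 - 15*x^2 + 75*x - 125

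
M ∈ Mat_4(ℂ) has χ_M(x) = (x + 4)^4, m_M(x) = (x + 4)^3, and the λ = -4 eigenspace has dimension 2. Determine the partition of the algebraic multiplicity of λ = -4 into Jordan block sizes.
Block sizes for λ = -4: [3, 1]

Step 1 — from the characteristic polynomial, algebraic multiplicity of λ = -4 is 4. From dim ker(M − (-4)·I) = 2, there are exactly 2 Jordan blocks for λ = -4.
Step 2 — from the minimal polynomial, the factor (x + 4)^3 tells us the largest block for λ = -4 has size 3.
Step 3 — with total size 4, 2 blocks, and largest block 3, the block sizes (in nonincreasing order) are [3, 1].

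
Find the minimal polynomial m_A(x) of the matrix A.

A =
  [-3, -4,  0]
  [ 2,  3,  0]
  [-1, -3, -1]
x^3 + x^2 - x - 1

The characteristic polynomial is χ_A(x) = (x - 1)*(x + 1)^2, so the eigenvalues are known. The minimal polynomial is
  m_A(x) = Π_λ (x − λ)^{k_λ}
where k_λ is the size of the *largest* Jordan block for λ (equivalently, the smallest k with (A − λI)^k v = 0 for every generalised eigenvector v of λ).

  λ = -1: largest Jordan block has size 2, contributing (x + 1)^2
  λ = 1: largest Jordan block has size 1, contributing (x − 1)

So m_A(x) = (x - 1)*(x + 1)^2 = x^3 + x^2 - x - 1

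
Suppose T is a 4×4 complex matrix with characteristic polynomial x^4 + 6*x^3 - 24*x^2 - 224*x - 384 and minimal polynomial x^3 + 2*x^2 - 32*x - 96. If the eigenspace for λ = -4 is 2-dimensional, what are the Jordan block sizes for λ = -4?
Block sizes for λ = -4: [2, 1]

Step 1 — from the characteristic polynomial, algebraic multiplicity of λ = -4 is 3. From dim ker(T − (-4)·I) = 2, there are exactly 2 Jordan blocks for λ = -4.
Step 2 — from the minimal polynomial, the factor (x + 4)^2 tells us the largest block for λ = -4 has size 2.
Step 3 — with total size 3, 2 blocks, and largest block 2, the block sizes (in nonincreasing order) are [2, 1].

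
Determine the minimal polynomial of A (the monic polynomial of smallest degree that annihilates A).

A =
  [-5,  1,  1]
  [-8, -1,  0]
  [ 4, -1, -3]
x^3 + 9*x^2 + 27*x + 27

The characteristic polynomial is χ_A(x) = (x + 3)^3, so the eigenvalues are known. The minimal polynomial is
  m_A(x) = Π_λ (x − λ)^{k_λ}
where k_λ is the size of the *largest* Jordan block for λ (equivalently, the smallest k with (A − λI)^k v = 0 for every generalised eigenvector v of λ).

  λ = -3: largest Jordan block has size 3, contributing (x + 3)^3

So m_A(x) = (x + 3)^3 = x^3 + 9*x^2 + 27*x + 27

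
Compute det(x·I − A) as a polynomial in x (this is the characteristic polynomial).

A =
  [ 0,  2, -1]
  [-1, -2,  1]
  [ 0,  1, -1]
x^3 + 3*x^2 + 3*x + 1

Expanding det(x·I − A) (e.g. by cofactor expansion or by noting that A is similar to its Jordan form J, which has the same characteristic polynomial as A) gives
  χ_A(x) = x^3 + 3*x^2 + 3*x + 1
which factors as (x + 1)^3. The eigenvalues (with algebraic multiplicities) are λ = -1 with multiplicity 3.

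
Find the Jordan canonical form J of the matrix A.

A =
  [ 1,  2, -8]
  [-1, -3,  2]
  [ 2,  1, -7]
J_3(-3)

The characteristic polynomial is
  det(x·I − A) = x^3 + 9*x^2 + 27*x + 27 = (x + 3)^3

Eigenvalues and multiplicities (the geometric multiplicity of λ is n − rank(A − λI), which equals the number of Jordan blocks for λ):
  λ = -3: algebraic multiplicity = 3, geometric multiplicity = 1

Determining the block sizes for each eigenvalue:
  λ = -3: one block (gm = 1), so the single block has size am = 3 → block sizes [3]

Assembling the blocks gives a Jordan form
J =
  [-3,  1,  0]
  [ 0, -3,  1]
  [ 0,  0, -3]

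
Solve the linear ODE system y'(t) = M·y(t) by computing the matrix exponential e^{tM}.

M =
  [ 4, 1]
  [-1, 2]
e^{tM} =
  [t*exp(3*t) + exp(3*t), t*exp(3*t)]
  [-t*exp(3*t), -t*exp(3*t) + exp(3*t)]

Strategy: write M = P · J · P⁻¹ where J is a Jordan canonical form, so e^{tM} = P · e^{tJ} · P⁻¹, and e^{tJ} can be computed block-by-block.

M has Jordan form
J =
  [3, 1]
  [0, 3]
(up to reordering of blocks).

Per-block formulas:
  For a 2×2 Jordan block J_2(3): exp(t · J_2(3)) = e^(3t)·(I + t·N), where N is the 2×2 nilpotent shift.

After assembling e^{tJ} and conjugating by P, we get:

e^{tM} =
  [t*exp(3*t) + exp(3*t), t*exp(3*t)]
  [-t*exp(3*t), -t*exp(3*t) + exp(3*t)]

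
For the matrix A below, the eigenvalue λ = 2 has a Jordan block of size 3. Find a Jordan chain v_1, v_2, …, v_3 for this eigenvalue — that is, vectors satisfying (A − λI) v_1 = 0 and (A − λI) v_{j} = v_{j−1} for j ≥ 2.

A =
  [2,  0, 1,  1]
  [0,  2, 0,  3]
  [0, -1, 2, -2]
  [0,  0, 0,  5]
A Jordan chain for λ = 2 of length 3:
v_1 = (-1, 0, 0, 0)ᵀ
v_2 = (0, 0, -1, 0)ᵀ
v_3 = (0, 1, 0, 0)ᵀ

Let N = A − (2)·I. We want v_3 with N^3 v_3 = 0 but N^2 v_3 ≠ 0; then v_{j-1} := N · v_j for j = 3, …, 2.

Pick v_3 = (0, 1, 0, 0)ᵀ.
Then v_2 = N · v_3 = (0, 0, -1, 0)ᵀ.
Then v_1 = N · v_2 = (-1, 0, 0, 0)ᵀ.

Sanity check: (A − (2)·I) v_1 = (0, 0, 0, 0)ᵀ = 0. ✓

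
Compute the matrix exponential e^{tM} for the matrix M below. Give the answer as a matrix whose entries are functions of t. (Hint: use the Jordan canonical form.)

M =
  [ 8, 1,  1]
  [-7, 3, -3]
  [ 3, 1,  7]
e^{tM} =
  [2*t*exp(6*t) + exp(6*t), t*exp(6*t), t*exp(6*t)]
  [-t^2*exp(6*t) - 7*t*exp(6*t), -t^2*exp(6*t)/2 - 3*t*exp(6*t) + exp(6*t), -t^2*exp(6*t)/2 - 3*t*exp(6*t)]
  [t^2*exp(6*t) + 3*t*exp(6*t), t^2*exp(6*t)/2 + t*exp(6*t), t^2*exp(6*t)/2 + t*exp(6*t) + exp(6*t)]

Strategy: write M = P · J · P⁻¹ where J is a Jordan canonical form, so e^{tM} = P · e^{tJ} · P⁻¹, and e^{tJ} can be computed block-by-block.

M has Jordan form
J =
  [6, 1, 0]
  [0, 6, 1]
  [0, 0, 6]
(up to reordering of blocks).

Per-block formulas:
  For a 3×3 Jordan block J_3(6): exp(t · J_3(6)) = e^(6t)·(I + t·N + (t^2/2)·N^2), where N is the 3×3 nilpotent shift.

After assembling e^{tJ} and conjugating by P, we get:

e^{tM} =
  [2*t*exp(6*t) + exp(6*t), t*exp(6*t), t*exp(6*t)]
  [-t^2*exp(6*t) - 7*t*exp(6*t), -t^2*exp(6*t)/2 - 3*t*exp(6*t) + exp(6*t), -t^2*exp(6*t)/2 - 3*t*exp(6*t)]
  [t^2*exp(6*t) + 3*t*exp(6*t), t^2*exp(6*t)/2 + t*exp(6*t), t^2*exp(6*t)/2 + t*exp(6*t) + exp(6*t)]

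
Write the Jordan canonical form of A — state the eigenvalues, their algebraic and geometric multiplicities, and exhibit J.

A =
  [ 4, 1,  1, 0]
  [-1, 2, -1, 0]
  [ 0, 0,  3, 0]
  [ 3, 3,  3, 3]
J_2(3) ⊕ J_1(3) ⊕ J_1(3)

The characteristic polynomial is
  det(x·I − A) = x^4 - 12*x^3 + 54*x^2 - 108*x + 81 = (x - 3)^4

Eigenvalues and multiplicities (the geometric multiplicity of λ is n − rank(A − λI), which equals the number of Jordan blocks for λ):
  λ = 3: algebraic multiplicity = 4, geometric multiplicity = 3

Determining the block sizes for each eigenvalue:
  λ = 3: 3 blocks summing to 4 forces exactly one block of size 2 and the rest size 1 → block sizes [2, 1, 1]

Assembling the blocks gives a Jordan form
J =
  [3, 1, 0, 0]
  [0, 3, 0, 0]
  [0, 0, 3, 0]
  [0, 0, 0, 3]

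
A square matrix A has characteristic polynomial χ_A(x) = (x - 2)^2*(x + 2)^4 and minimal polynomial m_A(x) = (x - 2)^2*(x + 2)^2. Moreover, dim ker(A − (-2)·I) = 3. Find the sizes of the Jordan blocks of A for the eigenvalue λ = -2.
Block sizes for λ = -2: [2, 1, 1]

Step 1 — from the characteristic polynomial, algebraic multiplicity of λ = -2 is 4. From dim ker(A − (-2)·I) = 3, there are exactly 3 Jordan blocks for λ = -2.
Step 2 — from the minimal polynomial, the factor (x + 2)^2 tells us the largest block for λ = -2 has size 2.
Step 3 — with total size 4, 3 blocks, and largest block 2, the block sizes (in nonincreasing order) are [2, 1, 1].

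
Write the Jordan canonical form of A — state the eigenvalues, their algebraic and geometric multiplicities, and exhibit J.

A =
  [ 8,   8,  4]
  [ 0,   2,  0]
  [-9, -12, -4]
J_2(2) ⊕ J_1(2)

The characteristic polynomial is
  det(x·I − A) = x^3 - 6*x^2 + 12*x - 8 = (x - 2)^3

Eigenvalues and multiplicities (the geometric multiplicity of λ is n − rank(A − λI), which equals the number of Jordan blocks for λ):
  λ = 2: algebraic multiplicity = 3, geometric multiplicity = 2

Determining the block sizes for each eigenvalue:
  λ = 2: 2 blocks summing to 3 forces exactly one block of size 2 and the rest size 1 → block sizes [2, 1]

Assembling the blocks gives a Jordan form
J =
  [2, 1, 0]
  [0, 2, 0]
  [0, 0, 2]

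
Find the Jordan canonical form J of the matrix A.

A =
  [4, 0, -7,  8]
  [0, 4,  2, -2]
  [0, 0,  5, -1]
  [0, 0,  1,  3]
J_3(4) ⊕ J_1(4)

The characteristic polynomial is
  det(x·I − A) = x^4 - 16*x^3 + 96*x^2 - 256*x + 256 = (x - 4)^4

Eigenvalues and multiplicities (the geometric multiplicity of λ is n − rank(A − λI), which equals the number of Jordan blocks for λ):
  λ = 4: algebraic multiplicity = 4, geometric multiplicity = 2

Determining the block sizes for each eigenvalue:
  λ = 4: with am = 4 and gm = 2, the partition is not yet determined (e.g. several partitions of 4 into 2 parts exist). Let N = A − (4)·I. Computing rank(N^1) = 2, rank(N^2) = 1, rank(N^3) = 0; the number of blocks of size ≥ j is rank(N^{j−1}) − rank(N^j), giving [2, 1, 1]. So we have 1 block(s) of size 3, 1 block(s) of size 1 → block sizes [3, 1]

Assembling the blocks gives a Jordan form
J =
  [4, 1, 0, 0]
  [0, 4, 1, 0]
  [0, 0, 4, 0]
  [0, 0, 0, 4]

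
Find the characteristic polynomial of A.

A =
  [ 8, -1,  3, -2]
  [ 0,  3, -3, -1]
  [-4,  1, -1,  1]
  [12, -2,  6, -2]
x^4 - 8*x^3 + 24*x^2 - 32*x + 16

Expanding det(x·I − A) (e.g. by cofactor expansion or by noting that A is similar to its Jordan form J, which has the same characteristic polynomial as A) gives
  χ_A(x) = x^4 - 8*x^3 + 24*x^2 - 32*x + 16
which factors as (x - 2)^4. The eigenvalues (with algebraic multiplicities) are λ = 2 with multiplicity 4.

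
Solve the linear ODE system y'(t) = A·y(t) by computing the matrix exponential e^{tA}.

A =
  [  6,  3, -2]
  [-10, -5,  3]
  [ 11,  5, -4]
e^{tA} =
  [-3*t^2*exp(-t)/2 + 7*t*exp(-t) + exp(-t), -t^2*exp(-t)/2 + 3*t*exp(-t), t^2*exp(-t)/2 - 2*t*exp(-t)]
  [3*t^2*exp(-t)/2 - 10*t*exp(-t), t^2*exp(-t)/2 - 4*t*exp(-t) + exp(-t), -t^2*exp(-t)/2 + 3*t*exp(-t)]
  [-3*t^2*exp(-t) + 11*t*exp(-t), -t^2*exp(-t) + 5*t*exp(-t), t^2*exp(-t) - 3*t*exp(-t) + exp(-t)]

Strategy: write A = P · J · P⁻¹ where J is a Jordan canonical form, so e^{tA} = P · e^{tJ} · P⁻¹, and e^{tJ} can be computed block-by-block.

A has Jordan form
J =
  [-1,  1,  0]
  [ 0, -1,  1]
  [ 0,  0, -1]
(up to reordering of blocks).

Per-block formulas:
  For a 3×3 Jordan block J_3(-1): exp(t · J_3(-1)) = e^(-1t)·(I + t·N + (t^2/2)·N^2), where N is the 3×3 nilpotent shift.

After assembling e^{tJ} and conjugating by P, we get:

e^{tA} =
  [-3*t^2*exp(-t)/2 + 7*t*exp(-t) + exp(-t), -t^2*exp(-t)/2 + 3*t*exp(-t), t^2*exp(-t)/2 - 2*t*exp(-t)]
  [3*t^2*exp(-t)/2 - 10*t*exp(-t), t^2*exp(-t)/2 - 4*t*exp(-t) + exp(-t), -t^2*exp(-t)/2 + 3*t*exp(-t)]
  [-3*t^2*exp(-t) + 11*t*exp(-t), -t^2*exp(-t) + 5*t*exp(-t), t^2*exp(-t) - 3*t*exp(-t) + exp(-t)]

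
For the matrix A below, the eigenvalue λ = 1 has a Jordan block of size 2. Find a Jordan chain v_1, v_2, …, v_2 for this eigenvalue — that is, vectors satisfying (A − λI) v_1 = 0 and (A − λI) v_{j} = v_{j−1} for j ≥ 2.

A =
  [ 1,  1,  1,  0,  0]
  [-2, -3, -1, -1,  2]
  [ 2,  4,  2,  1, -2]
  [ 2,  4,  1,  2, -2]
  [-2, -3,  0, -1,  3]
A Jordan chain for λ = 1 of length 2:
v_1 = (0, -2, 2, 2, -2)ᵀ
v_2 = (1, 0, 0, 0, 0)ᵀ

Let N = A − (1)·I. We want v_2 with N^2 v_2 = 0 but N^1 v_2 ≠ 0; then v_{j-1} := N · v_j for j = 2, …, 2.

Pick v_2 = (1, 0, 0, 0, 0)ᵀ.
Then v_1 = N · v_2 = (0, -2, 2, 2, -2)ᵀ.

Sanity check: (A − (1)·I) v_1 = (0, 0, 0, 0, 0)ᵀ = 0. ✓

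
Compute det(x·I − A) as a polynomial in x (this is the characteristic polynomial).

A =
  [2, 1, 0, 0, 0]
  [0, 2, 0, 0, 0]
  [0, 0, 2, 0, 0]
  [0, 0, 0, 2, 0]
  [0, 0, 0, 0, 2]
x^5 - 10*x^4 + 40*x^3 - 80*x^2 + 80*x - 32

Expanding det(x·I − A) (e.g. by cofactor expansion or by noting that A is similar to its Jordan form J, which has the same characteristic polynomial as A) gives
  χ_A(x) = x^5 - 10*x^4 + 40*x^3 - 80*x^2 + 80*x - 32
which factors as (x - 2)^5. The eigenvalues (with algebraic multiplicities) are λ = 2 with multiplicity 5.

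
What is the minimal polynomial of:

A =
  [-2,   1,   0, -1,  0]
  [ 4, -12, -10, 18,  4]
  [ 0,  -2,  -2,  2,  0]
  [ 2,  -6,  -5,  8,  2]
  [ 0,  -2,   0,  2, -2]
x^3 + 6*x^2 + 12*x + 8

The characteristic polynomial is χ_A(x) = (x + 2)^5, so the eigenvalues are known. The minimal polynomial is
  m_A(x) = Π_λ (x − λ)^{k_λ}
where k_λ is the size of the *largest* Jordan block for λ (equivalently, the smallest k with (A − λI)^k v = 0 for every generalised eigenvector v of λ).

  λ = -2: largest Jordan block has size 3, contributing (x + 2)^3

So m_A(x) = (x + 2)^3 = x^3 + 6*x^2 + 12*x + 8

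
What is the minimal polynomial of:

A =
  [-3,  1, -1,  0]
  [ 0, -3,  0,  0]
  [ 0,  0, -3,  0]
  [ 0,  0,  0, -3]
x^2 + 6*x + 9

The characteristic polynomial is χ_A(x) = (x + 3)^4, so the eigenvalues are known. The minimal polynomial is
  m_A(x) = Π_λ (x − λ)^{k_λ}
where k_λ is the size of the *largest* Jordan block for λ (equivalently, the smallest k with (A − λI)^k v = 0 for every generalised eigenvector v of λ).

  λ = -3: largest Jordan block has size 2, contributing (x + 3)^2

So m_A(x) = (x + 3)^2 = x^2 + 6*x + 9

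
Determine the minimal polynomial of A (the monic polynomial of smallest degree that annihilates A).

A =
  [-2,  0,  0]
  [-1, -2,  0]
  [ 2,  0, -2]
x^2 + 4*x + 4

The characteristic polynomial is χ_A(x) = (x + 2)^3, so the eigenvalues are known. The minimal polynomial is
  m_A(x) = Π_λ (x − λ)^{k_λ}
where k_λ is the size of the *largest* Jordan block for λ (equivalently, the smallest k with (A − λI)^k v = 0 for every generalised eigenvector v of λ).

  λ = -2: largest Jordan block has size 2, contributing (x + 2)^2

So m_A(x) = (x + 2)^2 = x^2 + 4*x + 4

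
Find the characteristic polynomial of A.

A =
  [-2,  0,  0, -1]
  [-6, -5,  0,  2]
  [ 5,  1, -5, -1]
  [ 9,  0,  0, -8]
x^4 + 20*x^3 + 150*x^2 + 500*x + 625

Expanding det(x·I − A) (e.g. by cofactor expansion or by noting that A is similar to its Jordan form J, which has the same characteristic polynomial as A) gives
  χ_A(x) = x^4 + 20*x^3 + 150*x^2 + 500*x + 625
which factors as (x + 5)^4. The eigenvalues (with algebraic multiplicities) are λ = -5 with multiplicity 4.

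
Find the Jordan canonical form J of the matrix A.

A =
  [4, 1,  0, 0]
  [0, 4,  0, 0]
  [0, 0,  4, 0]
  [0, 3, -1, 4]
J_2(4) ⊕ J_2(4)

The characteristic polynomial is
  det(x·I − A) = x^4 - 16*x^3 + 96*x^2 - 256*x + 256 = (x - 4)^4

Eigenvalues and multiplicities (the geometric multiplicity of λ is n − rank(A − λI), which equals the number of Jordan blocks for λ):
  λ = 4: algebraic multiplicity = 4, geometric multiplicity = 2

Determining the block sizes for each eigenvalue:
  λ = 4: with am = 4 and gm = 2, the partition is not yet determined (e.g. several partitions of 4 into 2 parts exist). Let N = A − (4)·I. Computing rank(N^1) = 2, rank(N^2) = 0; the number of blocks of size ≥ j is rank(N^{j−1}) − rank(N^j), giving [2, 2]. So we have 2 block(s) of size 2 → block sizes [2, 2]

Assembling the blocks gives a Jordan form
J =
  [4, 1, 0, 0]
  [0, 4, 0, 0]
  [0, 0, 4, 1]
  [0, 0, 0, 4]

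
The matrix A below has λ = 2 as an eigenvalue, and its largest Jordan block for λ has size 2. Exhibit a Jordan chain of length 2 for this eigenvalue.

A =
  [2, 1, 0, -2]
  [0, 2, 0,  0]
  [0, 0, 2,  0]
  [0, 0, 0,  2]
A Jordan chain for λ = 2 of length 2:
v_1 = (1, 0, 0, 0)ᵀ
v_2 = (0, 1, 0, 0)ᵀ

Let N = A − (2)·I. We want v_2 with N^2 v_2 = 0 but N^1 v_2 ≠ 0; then v_{j-1} := N · v_j for j = 2, …, 2.

Pick v_2 = (0, 1, 0, 0)ᵀ.
Then v_1 = N · v_2 = (1, 0, 0, 0)ᵀ.

Sanity check: (A − (2)·I) v_1 = (0, 0, 0, 0)ᵀ = 0. ✓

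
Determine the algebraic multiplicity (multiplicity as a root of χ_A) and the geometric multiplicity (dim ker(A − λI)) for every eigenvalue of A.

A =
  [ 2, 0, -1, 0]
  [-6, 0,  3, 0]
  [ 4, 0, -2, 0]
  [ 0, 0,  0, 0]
λ = 0: alg = 4, geom = 3

Step 1 — factor the characteristic polynomial to read off the algebraic multiplicities:
  χ_A(x) = x^4

Step 2 — compute geometric multiplicities via the rank-nullity identity g(λ) = n − rank(A − λI):
  rank(A − (0)·I) = 1, so dim ker(A − (0)·I) = n − 1 = 3

Summary:
  λ = 0: algebraic multiplicity = 4, geometric multiplicity = 3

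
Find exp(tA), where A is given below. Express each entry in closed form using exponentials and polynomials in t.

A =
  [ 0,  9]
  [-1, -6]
e^{tA} =
  [3*t*exp(-3*t) + exp(-3*t), 9*t*exp(-3*t)]
  [-t*exp(-3*t), -3*t*exp(-3*t) + exp(-3*t)]

Strategy: write A = P · J · P⁻¹ where J is a Jordan canonical form, so e^{tA} = P · e^{tJ} · P⁻¹, and e^{tJ} can be computed block-by-block.

A has Jordan form
J =
  [-3,  1]
  [ 0, -3]
(up to reordering of blocks).

Per-block formulas:
  For a 2×2 Jordan block J_2(-3): exp(t · J_2(-3)) = e^(-3t)·(I + t·N), where N is the 2×2 nilpotent shift.

After assembling e^{tJ} and conjugating by P, we get:

e^{tA} =
  [3*t*exp(-3*t) + exp(-3*t), 9*t*exp(-3*t)]
  [-t*exp(-3*t), -3*t*exp(-3*t) + exp(-3*t)]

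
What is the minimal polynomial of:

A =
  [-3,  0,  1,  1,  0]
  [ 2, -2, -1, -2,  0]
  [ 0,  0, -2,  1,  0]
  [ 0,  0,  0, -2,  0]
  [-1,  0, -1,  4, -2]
x^4 + 9*x^3 + 30*x^2 + 44*x + 24

The characteristic polynomial is χ_A(x) = (x + 2)^4*(x + 3), so the eigenvalues are known. The minimal polynomial is
  m_A(x) = Π_λ (x − λ)^{k_λ}
where k_λ is the size of the *largest* Jordan block for λ (equivalently, the smallest k with (A − λI)^k v = 0 for every generalised eigenvector v of λ).

  λ = -3: largest Jordan block has size 1, contributing (x + 3)
  λ = -2: largest Jordan block has size 3, contributing (x + 2)^3

So m_A(x) = (x + 2)^3*(x + 3) = x^4 + 9*x^3 + 30*x^2 + 44*x + 24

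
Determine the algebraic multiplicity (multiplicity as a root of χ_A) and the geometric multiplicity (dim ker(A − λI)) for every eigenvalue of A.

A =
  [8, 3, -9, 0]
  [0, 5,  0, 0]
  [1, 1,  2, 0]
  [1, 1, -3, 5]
λ = 5: alg = 4, geom = 3

Step 1 — factor the characteristic polynomial to read off the algebraic multiplicities:
  χ_A(x) = (x - 5)^4

Step 2 — compute geometric multiplicities via the rank-nullity identity g(λ) = n − rank(A − λI):
  rank(A − (5)·I) = 1, so dim ker(A − (5)·I) = n − 1 = 3

Summary:
  λ = 5: algebraic multiplicity = 4, geometric multiplicity = 3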